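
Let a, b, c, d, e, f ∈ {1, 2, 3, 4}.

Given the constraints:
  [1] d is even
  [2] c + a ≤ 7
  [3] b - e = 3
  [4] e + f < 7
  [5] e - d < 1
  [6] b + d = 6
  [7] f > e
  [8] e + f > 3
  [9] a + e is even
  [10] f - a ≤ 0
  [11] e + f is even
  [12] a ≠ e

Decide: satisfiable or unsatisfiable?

The assignment a = 3, b = 4, c = 4, d = 2, e = 1, f = 3 works:
  constraint 2 holds since c + a = 7.
  constraint 3 holds since b - e = 3.
  constraint 4 holds since e + f = 4.
The rest check out directly.

Satisfiable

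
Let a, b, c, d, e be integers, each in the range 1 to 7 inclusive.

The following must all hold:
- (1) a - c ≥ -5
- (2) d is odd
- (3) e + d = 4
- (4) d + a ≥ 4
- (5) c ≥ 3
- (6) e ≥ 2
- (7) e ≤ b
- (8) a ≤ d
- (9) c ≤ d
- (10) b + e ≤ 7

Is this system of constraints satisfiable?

From constraint 6: e ≥ 2. From constraints 5 and 9: d ≥ c ≥ 3. Hence e + d ≥ 5. But constraint 3 requires e + d = 4, and 4 < 5. Contradiction.

Unsatisfiable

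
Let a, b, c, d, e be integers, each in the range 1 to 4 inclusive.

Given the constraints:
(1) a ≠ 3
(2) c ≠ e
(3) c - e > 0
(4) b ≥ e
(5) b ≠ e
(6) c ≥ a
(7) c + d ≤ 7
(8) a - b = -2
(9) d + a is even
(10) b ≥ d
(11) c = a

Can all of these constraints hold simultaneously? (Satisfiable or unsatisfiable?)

Setting (a, b, c, d, e) = (2, 4, 2, 4, 1) satisfies everything: constraint 3: c - e = 1; constraint 7: c + d = 6, and the others follow.

Satisfiable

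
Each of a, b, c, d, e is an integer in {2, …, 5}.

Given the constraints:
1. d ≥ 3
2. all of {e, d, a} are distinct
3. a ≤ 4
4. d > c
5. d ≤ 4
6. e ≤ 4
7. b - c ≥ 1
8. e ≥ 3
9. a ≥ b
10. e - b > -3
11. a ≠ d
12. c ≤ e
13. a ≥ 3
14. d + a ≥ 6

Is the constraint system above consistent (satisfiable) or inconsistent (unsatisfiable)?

Unsatisfiable

Constraints 1, 3, 5, 6, 8, and 13 confine each of e, d, a to the 2 values {3, 4}.
Constraint 2 requires all 3 of them to be distinct, but only 2 values are available — impossible by the pigeonhole principle.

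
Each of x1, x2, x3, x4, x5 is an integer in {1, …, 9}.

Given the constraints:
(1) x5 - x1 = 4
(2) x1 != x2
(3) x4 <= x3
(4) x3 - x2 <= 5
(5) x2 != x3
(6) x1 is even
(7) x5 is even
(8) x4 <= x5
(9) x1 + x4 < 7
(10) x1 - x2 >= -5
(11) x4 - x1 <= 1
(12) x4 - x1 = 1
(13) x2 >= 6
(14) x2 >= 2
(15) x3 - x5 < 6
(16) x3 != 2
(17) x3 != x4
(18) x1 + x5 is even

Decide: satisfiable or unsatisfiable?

Take x1 = 2, x2 = 6, x3 = 9, x4 = 3, x5 = 6. Then constraint 1: x5 - x1 = 4; constraint 4: x3 - x2 = 3, and every other listed constraint is also met.

Satisfiable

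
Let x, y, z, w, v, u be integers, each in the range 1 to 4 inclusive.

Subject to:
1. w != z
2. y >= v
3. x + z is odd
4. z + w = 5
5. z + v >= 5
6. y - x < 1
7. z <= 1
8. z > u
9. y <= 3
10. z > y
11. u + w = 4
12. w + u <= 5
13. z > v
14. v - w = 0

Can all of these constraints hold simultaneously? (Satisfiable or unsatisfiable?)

From constraint 7: z ≤ 1. From constraints 2 and 9: v ≤ y ≤ 3. Hence z + v ≤ 4. But constraint 5 requires z + v ≥ 5, and 5 > 4. Contradiction.

Unsatisfiable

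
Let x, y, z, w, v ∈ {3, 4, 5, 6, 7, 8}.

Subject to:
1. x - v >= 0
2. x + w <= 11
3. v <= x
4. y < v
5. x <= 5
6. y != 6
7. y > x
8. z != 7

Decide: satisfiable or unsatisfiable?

Constraints 3, 4, and 7 give x < y, y < v, v ≤ x. Chaining: x < y < v ≤ x, which forces x < x — impossible.

Unsatisfiable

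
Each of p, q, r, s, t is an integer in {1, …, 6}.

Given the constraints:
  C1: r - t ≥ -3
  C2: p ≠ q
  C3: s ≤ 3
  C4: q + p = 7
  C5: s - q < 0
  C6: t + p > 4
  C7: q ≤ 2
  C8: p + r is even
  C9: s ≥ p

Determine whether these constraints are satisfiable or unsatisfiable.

Unsatisfiable

From constraint 7: q ≤ 2. From constraints 3 and 9: p ≤ s ≤ 3. Hence q + p ≤ 5. But constraint 4 requires q + p = 7, and 7 > 5. Contradiction.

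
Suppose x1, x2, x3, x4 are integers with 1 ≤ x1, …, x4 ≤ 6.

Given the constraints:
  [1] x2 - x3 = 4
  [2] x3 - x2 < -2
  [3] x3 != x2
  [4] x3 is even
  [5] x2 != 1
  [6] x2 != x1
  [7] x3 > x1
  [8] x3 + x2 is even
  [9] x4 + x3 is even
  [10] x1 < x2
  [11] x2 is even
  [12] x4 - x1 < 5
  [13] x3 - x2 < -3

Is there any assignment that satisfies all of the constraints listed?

Setting (x1, x2, x3, x4) = (1, 6, 2, 4) satisfies everything: constraint 1: x2 - x3 = 4; constraint 2: x3 - x2 = -4, and the others follow.

Satisfiable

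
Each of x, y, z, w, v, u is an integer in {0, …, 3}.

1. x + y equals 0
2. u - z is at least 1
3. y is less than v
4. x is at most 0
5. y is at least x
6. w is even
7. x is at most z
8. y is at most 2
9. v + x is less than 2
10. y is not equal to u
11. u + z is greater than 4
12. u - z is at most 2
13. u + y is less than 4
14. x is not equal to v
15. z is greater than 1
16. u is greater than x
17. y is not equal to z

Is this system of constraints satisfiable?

Satisfiable

One satisfying assignment is x = 0, y = 0, z = 2, w = 0, v = 1, u = 3.
For the less obvious constraints — constraint 1: x + y = 0; constraint 2: u - z = 1; constraint 9: v + x = 1 — and the others hold by inspection.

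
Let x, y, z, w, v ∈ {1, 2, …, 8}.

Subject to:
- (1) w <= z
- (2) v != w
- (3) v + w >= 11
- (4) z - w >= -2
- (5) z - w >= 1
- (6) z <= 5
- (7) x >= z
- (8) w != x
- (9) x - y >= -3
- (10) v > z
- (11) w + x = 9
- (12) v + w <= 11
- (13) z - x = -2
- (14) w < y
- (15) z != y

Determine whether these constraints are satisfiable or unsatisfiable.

Satisfiable

One satisfying assignment is x = 6, y = 7, z = 4, w = 3, v = 8.
For the less obvious constraints — constraint 3: v + w = 11; constraint 4: z - w = 1; constraint 5: z - w = 1 — and the others hold by inspection.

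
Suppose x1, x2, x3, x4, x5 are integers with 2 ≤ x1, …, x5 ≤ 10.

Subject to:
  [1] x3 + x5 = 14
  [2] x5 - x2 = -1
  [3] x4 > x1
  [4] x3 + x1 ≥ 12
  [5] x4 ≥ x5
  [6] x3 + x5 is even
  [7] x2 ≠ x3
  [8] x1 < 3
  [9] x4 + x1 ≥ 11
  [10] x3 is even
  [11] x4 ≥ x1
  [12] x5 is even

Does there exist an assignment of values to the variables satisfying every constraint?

Satisfiable

One satisfying assignment is x1 = 2, x2 = 5, x3 = 10, x4 = 10, x5 = 4.
For the less obvious constraints — constraint 1: x3 + x5 = 14; constraint 2: x5 - x2 = -1 — and the others hold by inspection.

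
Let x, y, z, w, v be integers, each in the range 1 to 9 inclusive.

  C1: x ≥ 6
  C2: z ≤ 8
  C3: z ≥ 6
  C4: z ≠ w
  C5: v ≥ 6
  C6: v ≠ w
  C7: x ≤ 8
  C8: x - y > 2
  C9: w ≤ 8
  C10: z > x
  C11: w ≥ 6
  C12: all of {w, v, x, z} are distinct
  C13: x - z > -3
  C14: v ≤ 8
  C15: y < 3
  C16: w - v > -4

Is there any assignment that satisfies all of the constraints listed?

Constraints 1, 2, 3, 5, 7, 9, 11, and 14 confine each of w, v, x, z to the 3 values {6, …, 8}.
Constraint 12 requires all 4 of them to be distinct, but only 3 values are available — impossible by the pigeonhole principle.

Unsatisfiable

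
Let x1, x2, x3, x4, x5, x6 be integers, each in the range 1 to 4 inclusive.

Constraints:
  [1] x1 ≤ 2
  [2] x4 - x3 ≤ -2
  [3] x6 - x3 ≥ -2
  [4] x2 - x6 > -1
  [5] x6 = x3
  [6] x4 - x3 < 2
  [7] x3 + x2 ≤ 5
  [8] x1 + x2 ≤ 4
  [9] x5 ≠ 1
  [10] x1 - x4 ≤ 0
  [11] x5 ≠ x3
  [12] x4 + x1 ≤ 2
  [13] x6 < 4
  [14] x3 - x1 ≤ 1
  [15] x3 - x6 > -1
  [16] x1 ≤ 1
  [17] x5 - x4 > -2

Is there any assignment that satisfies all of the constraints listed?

Constraints 2, 10, and 14 give x4 − x1 ≥ 0, x1 − x3 ≥ -1, x3 − x4 ≥ 2.
Adding all 3 inequalities: the left sides telescope to 0, and the right sides sum to 0 + (-1) + 2 = 1. So 0 ≥ 1, which is false.

Unsatisfiable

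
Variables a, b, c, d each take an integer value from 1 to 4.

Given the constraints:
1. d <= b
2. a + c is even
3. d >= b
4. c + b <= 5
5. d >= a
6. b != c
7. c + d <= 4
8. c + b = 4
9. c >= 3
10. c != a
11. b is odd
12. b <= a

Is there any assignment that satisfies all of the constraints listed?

Satisfiable

Setting (a, b, c, d) = (1, 1, 3, 1) satisfies everything: constraint 4: c + b = 4; constraint 7: c + d = 4, and the others follow.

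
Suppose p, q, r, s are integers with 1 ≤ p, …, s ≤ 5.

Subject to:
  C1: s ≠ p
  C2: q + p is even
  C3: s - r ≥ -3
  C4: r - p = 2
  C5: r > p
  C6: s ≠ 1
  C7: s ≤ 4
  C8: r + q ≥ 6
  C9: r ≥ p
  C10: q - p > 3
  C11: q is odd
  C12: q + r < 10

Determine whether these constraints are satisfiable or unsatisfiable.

Satisfiable

The assignment p = 1, q = 5, r = 3, s = 2 works:
  constraint 3 holds since s - r = -1.
  constraint 4 holds since r - p = 2.
The rest check out directly.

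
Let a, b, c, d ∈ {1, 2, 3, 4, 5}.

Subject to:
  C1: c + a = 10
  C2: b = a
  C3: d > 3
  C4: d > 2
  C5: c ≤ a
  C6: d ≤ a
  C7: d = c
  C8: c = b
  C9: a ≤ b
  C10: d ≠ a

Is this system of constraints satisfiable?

From constraints 2, 7, and 8, d = c = b = a, so d = a. But constraint 10 says d ≠ a. Contradiction.

Unsatisfiable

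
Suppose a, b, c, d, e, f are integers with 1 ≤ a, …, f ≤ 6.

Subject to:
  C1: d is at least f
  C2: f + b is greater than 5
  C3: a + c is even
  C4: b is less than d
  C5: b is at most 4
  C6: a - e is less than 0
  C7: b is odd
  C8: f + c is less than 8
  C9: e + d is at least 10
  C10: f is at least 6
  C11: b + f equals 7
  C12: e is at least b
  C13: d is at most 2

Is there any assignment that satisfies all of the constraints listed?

Unsatisfiable

From constraint 5: b ≤ 4. From constraints 1 and 13: f ≤ d ≤ 2. Hence b + f ≤ 6. But constraint 11 requires b + f = 7, and 7 > 6. Contradiction.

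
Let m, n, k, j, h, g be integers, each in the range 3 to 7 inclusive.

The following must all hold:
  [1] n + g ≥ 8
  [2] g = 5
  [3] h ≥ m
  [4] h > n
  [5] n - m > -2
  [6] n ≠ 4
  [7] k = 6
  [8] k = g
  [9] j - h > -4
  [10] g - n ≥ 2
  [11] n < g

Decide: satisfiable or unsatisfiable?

Unsatisfiable

Constraint 7 fixes k = 6 and constraint 2 fixes g = 5, but constraint 8 requires k = g. Since 6 ≠ 5, contradiction.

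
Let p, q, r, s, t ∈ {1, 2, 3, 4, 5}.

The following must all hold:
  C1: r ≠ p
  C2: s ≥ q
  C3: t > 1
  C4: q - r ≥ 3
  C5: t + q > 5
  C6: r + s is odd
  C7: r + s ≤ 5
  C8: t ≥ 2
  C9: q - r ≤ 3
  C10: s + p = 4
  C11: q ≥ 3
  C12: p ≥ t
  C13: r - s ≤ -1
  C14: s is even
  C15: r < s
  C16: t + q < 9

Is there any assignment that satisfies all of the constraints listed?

Unsatisfiable

From constraints 2 and 11: s ≥ q ≥ 3. From constraints 8 and 12: p ≥ t ≥ 2. Hence s + p ≥ 5. But constraint 10 requires s + p = 4, and 4 < 5. Contradiction.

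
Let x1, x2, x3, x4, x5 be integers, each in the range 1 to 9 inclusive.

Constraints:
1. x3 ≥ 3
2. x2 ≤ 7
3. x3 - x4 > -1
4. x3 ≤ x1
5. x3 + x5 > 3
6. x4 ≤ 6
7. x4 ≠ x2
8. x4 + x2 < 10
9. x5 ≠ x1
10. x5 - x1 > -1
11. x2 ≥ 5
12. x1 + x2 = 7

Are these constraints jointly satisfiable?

Unsatisfiable

From constraints 1 and 4: x1 ≥ x3 ≥ 3. From constraint 11: x2 ≥ 5. Hence x1 + x2 ≥ 8. But constraint 12 requires x1 + x2 = 7, and 7 < 8. Contradiction.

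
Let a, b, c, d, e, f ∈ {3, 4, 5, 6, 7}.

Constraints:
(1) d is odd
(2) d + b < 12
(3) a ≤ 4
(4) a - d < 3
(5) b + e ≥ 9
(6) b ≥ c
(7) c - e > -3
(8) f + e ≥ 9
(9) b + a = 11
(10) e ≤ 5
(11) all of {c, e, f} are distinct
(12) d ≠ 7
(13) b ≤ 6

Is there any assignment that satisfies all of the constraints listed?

Unsatisfiable

From constraint 13: b ≤ 6. From constraint 3: a ≤ 4. Hence b + a ≤ 10. But constraint 9 requires b + a = 11, and 11 > 10. Contradiction.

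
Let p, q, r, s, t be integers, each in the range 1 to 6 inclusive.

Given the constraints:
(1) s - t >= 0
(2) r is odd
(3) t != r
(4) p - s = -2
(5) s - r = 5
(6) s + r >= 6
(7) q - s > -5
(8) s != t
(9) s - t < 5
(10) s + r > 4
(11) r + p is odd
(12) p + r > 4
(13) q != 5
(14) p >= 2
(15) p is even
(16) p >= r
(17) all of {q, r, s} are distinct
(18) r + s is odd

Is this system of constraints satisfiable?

Setting (p, q, r, s, t) = (4, 4, 1, 6, 4) satisfies everything: constraint 1: s - t = 2; constraint 4: p - s = -2; constraint 5: s - r = 5, and the others follow.

Satisfiable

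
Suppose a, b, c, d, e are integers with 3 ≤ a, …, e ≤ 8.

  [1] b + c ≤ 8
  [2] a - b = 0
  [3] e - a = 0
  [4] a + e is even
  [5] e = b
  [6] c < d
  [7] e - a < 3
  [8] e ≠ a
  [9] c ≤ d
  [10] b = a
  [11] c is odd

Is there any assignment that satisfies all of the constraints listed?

From constraints 5 and 10, e = b = a, so e = a. But constraint 8 says e ≠ a. Contradiction.

Unsatisfiable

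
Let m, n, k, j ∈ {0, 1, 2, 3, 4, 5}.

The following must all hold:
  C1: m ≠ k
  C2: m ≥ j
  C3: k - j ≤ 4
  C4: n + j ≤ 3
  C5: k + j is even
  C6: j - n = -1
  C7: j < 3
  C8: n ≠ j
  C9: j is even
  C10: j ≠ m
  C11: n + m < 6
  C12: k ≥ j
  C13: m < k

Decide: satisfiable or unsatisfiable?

One satisfying assignment is m = 2, n = 1, k = 4, j = 0.
For the less obvious constraints — constraint 3: k - j = 4; constraint 4: n + j = 1 — and the others hold by inspection.

Satisfiable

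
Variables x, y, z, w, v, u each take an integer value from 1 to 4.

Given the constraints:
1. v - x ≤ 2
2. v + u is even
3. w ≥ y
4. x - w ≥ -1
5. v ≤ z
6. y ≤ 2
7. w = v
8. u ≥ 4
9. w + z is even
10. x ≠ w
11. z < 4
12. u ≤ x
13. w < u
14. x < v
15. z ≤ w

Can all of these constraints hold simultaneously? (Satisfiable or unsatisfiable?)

Constraints 5, 12, 13, 14, and 15 give w < u, u ≤ x, x < v, v ≤ z, z ≤ w. Chaining: w < u ≤ x < v ≤ z ≤ w, which forces w < w — impossible.

Unsatisfiable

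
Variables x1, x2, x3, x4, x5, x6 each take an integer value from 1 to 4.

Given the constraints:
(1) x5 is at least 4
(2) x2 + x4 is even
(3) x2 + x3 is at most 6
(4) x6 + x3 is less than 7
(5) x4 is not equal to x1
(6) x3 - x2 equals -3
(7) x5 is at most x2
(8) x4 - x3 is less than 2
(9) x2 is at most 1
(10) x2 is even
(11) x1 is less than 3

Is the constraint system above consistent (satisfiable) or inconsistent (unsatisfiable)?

Unsatisfiable

From constraint 1: x5 ≥ 4. From constraints 7 and 9: x5 ≤ x2 and x2 ≤ 1, so x5 ≤ 1. But 1 < 4, so no value of x5 works.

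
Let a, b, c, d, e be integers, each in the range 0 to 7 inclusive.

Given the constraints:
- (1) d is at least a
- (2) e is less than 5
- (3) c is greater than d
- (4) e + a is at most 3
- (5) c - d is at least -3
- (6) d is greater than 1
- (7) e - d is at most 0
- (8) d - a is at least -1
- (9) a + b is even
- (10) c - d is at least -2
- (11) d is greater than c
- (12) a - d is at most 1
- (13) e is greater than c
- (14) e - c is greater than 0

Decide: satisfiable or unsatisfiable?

Constraints 3, 7, and 13 give c < e, e ≤ d, d < c. Chaining: c < e ≤ d < c, which forces c < c — impossible.

Unsatisfiable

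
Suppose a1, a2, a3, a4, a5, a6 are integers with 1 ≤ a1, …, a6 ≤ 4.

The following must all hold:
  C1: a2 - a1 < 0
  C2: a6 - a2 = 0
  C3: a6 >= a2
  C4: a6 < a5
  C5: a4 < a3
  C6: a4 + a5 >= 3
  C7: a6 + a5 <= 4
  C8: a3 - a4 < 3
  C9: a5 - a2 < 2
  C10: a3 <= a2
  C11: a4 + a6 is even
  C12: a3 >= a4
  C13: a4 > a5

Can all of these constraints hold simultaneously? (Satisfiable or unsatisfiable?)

Unsatisfiable

Constraints 3, 4, 5, 10, and 13 give a6 < a5, a5 < a4, a4 < a3, a3 ≤ a2, a2 ≤ a6. Chaining: a6 < a5 < a4 < a3 ≤ a2 ≤ a6, which forces a6 < a6 — impossible.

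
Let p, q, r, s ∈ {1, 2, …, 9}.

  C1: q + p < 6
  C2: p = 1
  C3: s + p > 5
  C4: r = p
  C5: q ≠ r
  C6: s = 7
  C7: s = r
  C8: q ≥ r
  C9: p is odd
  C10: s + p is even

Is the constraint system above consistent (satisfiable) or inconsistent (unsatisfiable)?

Unsatisfiable

Constraint 6 fixes s = 7 and constraint 2 fixes p = 1. Constraints 4 and 7 give s = r = p, so s = p. But 7 ≠ 1 — contradiction.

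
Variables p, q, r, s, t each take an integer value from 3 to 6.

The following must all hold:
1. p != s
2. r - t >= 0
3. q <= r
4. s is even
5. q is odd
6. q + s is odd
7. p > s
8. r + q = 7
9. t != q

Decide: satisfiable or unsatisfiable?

Satisfiable

The assignment p = 6, q = 3, r = 4, s = 4, t = 4 works:
  constraint 2 holds since r - t = 0.
  constraint 4 holds since s = 4 is even.
  constraint 8 holds since r + q = 7.
The rest check out directly.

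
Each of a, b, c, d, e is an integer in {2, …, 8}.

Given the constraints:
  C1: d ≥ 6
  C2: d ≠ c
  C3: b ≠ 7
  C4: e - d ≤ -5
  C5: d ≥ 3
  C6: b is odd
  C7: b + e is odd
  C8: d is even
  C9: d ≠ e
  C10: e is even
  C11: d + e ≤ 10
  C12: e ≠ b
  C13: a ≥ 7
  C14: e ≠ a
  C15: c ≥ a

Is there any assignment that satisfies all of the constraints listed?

Satisfiable

The assignment a = 7, b = 3, c = 7, d = 8, e = 2 works:
  constraint 4 holds since e - d = -6.
  constraint 11 holds since d + e = 10.
The rest check out directly.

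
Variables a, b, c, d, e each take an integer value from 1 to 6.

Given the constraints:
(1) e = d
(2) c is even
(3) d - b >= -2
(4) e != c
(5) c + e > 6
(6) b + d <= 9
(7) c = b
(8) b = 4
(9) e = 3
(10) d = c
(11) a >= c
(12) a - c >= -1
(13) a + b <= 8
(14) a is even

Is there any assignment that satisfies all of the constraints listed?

Unsatisfiable

Constraint 9 fixes e = 3 and constraint 8 fixes b = 4. Constraints 1, 7, and 10 give e = d = c = b, so e = b. But 3 ≠ 4 — contradiction.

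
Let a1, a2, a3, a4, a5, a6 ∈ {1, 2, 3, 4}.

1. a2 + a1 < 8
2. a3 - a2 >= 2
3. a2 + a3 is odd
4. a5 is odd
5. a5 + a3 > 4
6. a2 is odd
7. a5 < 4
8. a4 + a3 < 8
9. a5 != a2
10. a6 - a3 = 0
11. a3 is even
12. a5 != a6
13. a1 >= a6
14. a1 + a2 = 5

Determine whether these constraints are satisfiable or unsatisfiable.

Satisfiable

The assignment a1 = 4, a2 = 1, a3 = 4, a4 = 1, a5 = 3, a6 = 4 works:
  constraint 1 holds since a2 + a1 = 5.
  constraint 2 holds since a3 - a2 = 3.
The rest check out directly.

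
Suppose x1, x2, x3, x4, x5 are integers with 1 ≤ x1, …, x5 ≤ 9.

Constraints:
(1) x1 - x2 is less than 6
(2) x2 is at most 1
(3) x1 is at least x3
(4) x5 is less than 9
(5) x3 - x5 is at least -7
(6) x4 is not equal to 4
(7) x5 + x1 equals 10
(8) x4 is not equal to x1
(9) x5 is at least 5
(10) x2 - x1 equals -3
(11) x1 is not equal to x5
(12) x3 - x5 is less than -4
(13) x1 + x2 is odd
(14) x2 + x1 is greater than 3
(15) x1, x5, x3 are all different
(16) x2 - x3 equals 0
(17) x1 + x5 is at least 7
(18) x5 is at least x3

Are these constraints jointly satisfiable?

Satisfiable

Try x1 = 4, x2 = 1, x3 = 1, x4 = 3, x5 = 6.
Check constraint 1: x1 - x2 = 3; constraint 5: x3 - x5 = -5; constraint 7: x5 + x1 = 10. The remaining constraints are straightforward to verify.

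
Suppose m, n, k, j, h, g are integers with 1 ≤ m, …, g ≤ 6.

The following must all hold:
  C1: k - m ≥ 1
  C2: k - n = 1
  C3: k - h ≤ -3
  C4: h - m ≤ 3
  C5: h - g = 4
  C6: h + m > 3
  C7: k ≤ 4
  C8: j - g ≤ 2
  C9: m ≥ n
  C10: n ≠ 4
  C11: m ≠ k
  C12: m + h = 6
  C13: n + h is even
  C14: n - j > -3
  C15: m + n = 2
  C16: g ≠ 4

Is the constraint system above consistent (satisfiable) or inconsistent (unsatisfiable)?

Constraints 1, 3, and 4 give m − h ≥ -3, h − k ≥ 3, k − m ≥ 1.
Adding all 3 inequalities: the left sides telescope to 0, and the right sides sum to (-3) + 3 + 1 = 1. So 0 ≥ 1, which is false.

Unsatisfiable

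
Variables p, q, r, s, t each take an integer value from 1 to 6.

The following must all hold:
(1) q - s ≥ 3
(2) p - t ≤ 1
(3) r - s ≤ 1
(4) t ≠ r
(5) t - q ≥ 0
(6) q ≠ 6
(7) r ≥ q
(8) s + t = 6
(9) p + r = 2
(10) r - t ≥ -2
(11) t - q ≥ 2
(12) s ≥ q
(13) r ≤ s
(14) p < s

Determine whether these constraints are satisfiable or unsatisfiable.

Unsatisfiable

Constraints 1, 3, 10, and 11 give s − r ≥ -1, r − t ≥ -2, t − q ≥ 2, q − s ≥ 3.
Adding all 4 inequalities: the left sides telescope to 0, and the right sides sum to (-1) + (-2) + 2 + 3 = 2. So 0 ≥ 2, which is false.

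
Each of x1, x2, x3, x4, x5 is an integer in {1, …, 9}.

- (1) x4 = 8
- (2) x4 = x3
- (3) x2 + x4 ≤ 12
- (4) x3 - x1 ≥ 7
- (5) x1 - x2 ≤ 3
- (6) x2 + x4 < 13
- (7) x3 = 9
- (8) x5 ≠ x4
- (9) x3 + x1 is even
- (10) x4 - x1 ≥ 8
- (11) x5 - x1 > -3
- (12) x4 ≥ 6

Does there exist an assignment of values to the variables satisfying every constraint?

Unsatisfiable

Constraint 1 fixes x4 = 8 and constraint 7 fixes x3 = 9, but constraint 2 requires x4 = x3. Since 8 ≠ 9, contradiction.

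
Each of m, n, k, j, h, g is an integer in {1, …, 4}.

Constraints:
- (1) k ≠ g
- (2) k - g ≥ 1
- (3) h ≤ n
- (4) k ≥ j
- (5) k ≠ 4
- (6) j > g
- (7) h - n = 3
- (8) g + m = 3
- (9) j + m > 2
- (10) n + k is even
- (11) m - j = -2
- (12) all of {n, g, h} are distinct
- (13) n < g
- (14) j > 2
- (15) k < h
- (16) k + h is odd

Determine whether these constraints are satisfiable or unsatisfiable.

Unsatisfiable

Constraints 3, 4, 6, 13, and 15 give k < h, h ≤ n, n < g, g < j, j ≤ k. Chaining: k < h ≤ n < g < j ≤ k, which forces k < k — impossible.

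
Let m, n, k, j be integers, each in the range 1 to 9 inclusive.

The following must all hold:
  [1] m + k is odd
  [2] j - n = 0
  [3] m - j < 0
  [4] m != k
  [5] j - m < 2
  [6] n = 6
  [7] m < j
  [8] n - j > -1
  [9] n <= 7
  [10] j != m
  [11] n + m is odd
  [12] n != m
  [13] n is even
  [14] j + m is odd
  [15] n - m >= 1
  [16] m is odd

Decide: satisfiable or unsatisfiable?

The assignment m = 5, n = 6, k = 4, j = 6 works:
  constraint 2 holds since j - n = 0.
  constraint 3 holds since m - j = -1.
  constraint 5 holds since j - m = 1.
The rest check out directly.

Satisfiable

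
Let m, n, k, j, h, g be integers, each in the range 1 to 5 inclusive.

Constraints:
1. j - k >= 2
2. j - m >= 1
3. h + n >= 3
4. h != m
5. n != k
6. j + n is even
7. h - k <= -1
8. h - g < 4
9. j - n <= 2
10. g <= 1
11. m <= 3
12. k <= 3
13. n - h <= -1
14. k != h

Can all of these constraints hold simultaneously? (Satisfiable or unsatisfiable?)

Unsatisfiable

Constraints 1, 7, 9, and 13 give j − k ≥ 2, k − h ≥ 1, h − n ≥ 1, n − j ≥ -2.
Adding all 4 inequalities: the left sides telescope to 0, and the right sides sum to 2 + 1 + 1 + (-2) = 2. So 0 ≥ 2, which is false.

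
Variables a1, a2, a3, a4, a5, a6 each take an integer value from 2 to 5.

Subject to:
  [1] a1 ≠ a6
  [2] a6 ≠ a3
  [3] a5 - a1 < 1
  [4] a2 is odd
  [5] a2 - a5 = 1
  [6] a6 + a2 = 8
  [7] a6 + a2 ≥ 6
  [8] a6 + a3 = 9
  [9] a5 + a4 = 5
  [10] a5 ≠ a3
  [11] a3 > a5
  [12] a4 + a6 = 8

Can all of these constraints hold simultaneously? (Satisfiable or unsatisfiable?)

Satisfiable

Take a1 = 4, a2 = 3, a3 = 4, a4 = 3, a5 = 2, a6 = 5. Then constraint 3: a5 - a1 = -2; constraint 5: a2 - a5 = 1, and every other listed constraint is also met.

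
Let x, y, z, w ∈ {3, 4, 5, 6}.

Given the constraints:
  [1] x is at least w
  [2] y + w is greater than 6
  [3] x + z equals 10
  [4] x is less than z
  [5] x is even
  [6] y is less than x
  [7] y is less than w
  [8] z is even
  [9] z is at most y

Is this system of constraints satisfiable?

Unsatisfiable

Constraints 1, 4, 7, and 9 give y < w, w ≤ x, x < z, z ≤ y. Chaining: y < w ≤ x < z ≤ y, which forces y < y — impossible.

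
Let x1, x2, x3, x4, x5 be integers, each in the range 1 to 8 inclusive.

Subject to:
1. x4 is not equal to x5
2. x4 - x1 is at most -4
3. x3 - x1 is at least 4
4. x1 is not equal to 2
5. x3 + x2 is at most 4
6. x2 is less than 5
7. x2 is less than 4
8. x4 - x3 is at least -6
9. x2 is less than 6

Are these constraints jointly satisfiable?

Unsatisfiable

Constraints 2, 3, and 8 give x1 − x4 ≥ 4, x4 − x3 ≥ -6, x3 − x1 ≥ 4.
Adding all 3 inequalities: the left sides telescope to 0, and the right sides sum to 4 + (-6) + 4 = 2. So 0 ≥ 2, which is false.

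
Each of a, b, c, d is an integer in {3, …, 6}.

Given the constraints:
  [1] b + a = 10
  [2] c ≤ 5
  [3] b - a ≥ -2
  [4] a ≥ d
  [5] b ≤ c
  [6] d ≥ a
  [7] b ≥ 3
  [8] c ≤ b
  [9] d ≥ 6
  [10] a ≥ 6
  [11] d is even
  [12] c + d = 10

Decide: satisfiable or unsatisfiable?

Satisfiable

Setting (a, b, c, d) = (6, 4, 4, 6) satisfies everything: constraint 1: b + a = 10; constraint 3: b - a = -2, and the others follow.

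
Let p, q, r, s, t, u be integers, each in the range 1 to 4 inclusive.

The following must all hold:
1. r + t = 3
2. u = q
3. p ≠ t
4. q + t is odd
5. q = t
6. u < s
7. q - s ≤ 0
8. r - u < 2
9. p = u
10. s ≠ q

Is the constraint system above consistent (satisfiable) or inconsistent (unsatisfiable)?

Unsatisfiable

From constraints 2, 5, and 9, p = u = q = t, so p = t. But constraint 3 says p ≠ t. Contradiction.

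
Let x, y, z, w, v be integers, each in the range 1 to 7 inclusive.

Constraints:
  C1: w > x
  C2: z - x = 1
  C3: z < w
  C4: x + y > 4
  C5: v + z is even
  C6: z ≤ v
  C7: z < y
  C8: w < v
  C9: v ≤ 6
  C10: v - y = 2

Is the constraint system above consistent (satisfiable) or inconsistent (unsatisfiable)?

Satisfiable

Take x = 1, y = 4, z = 2, w = 5, v = 6. Then constraint 2: z - x = 1; constraint 4: x + y = 5, and every other listed constraint is also met.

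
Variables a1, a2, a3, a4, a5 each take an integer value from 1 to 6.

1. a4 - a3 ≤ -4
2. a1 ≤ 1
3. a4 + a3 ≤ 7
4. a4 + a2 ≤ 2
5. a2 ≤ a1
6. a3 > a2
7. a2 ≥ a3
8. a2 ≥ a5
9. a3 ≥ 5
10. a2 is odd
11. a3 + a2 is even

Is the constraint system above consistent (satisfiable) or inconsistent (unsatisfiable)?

From constraints 7 and 9: a2 ≥ a3 and a3 ≥ 5, so a2 ≥ 5. From constraints 2 and 5: a2 ≤ a1 and a1 ≤ 1, so a2 ≤ 1. But 1 < 5, so no value of a2 works.

Unsatisfiable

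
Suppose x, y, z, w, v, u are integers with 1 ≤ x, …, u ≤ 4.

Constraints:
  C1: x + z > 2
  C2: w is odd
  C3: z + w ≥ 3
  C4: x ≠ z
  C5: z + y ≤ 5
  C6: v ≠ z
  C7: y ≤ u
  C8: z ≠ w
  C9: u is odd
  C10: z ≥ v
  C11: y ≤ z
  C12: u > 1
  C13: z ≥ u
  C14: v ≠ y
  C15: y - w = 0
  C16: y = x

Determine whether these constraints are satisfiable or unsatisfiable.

Satisfiable

The assignment x = 1, y = 1, z = 3, w = 1, v = 2, u = 3 works:
  constraint 1 holds since x + z = 4.
  constraint 3 holds since z + w = 4.
The rest check out directly.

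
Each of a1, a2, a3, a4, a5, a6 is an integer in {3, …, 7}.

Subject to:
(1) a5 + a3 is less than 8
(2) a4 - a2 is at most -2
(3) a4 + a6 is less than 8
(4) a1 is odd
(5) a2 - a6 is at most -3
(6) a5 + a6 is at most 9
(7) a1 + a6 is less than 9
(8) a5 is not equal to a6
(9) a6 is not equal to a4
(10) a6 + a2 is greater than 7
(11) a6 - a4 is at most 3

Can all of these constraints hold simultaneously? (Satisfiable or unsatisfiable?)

Constraints 2, 5, and 11 give a4 − a6 ≥ -3, a6 − a2 ≥ 3, a2 − a4 ≥ 2.
Adding all 3 inequalities: the left sides telescope to 0, and the right sides sum to (-3) + 3 + 2 = 2. So 0 ≥ 2, which is false.

Unsatisfiable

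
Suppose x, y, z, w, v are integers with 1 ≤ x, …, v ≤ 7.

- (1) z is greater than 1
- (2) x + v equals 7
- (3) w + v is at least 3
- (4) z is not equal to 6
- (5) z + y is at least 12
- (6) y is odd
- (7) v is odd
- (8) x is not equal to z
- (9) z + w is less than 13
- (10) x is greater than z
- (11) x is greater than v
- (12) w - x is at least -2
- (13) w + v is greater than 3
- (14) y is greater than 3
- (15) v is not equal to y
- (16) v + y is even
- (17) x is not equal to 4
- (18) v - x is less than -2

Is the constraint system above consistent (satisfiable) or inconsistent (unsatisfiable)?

Take x = 6, y = 7, z = 5, w = 5, v = 1. Then constraint 2: x + v = 7; constraint 3: w + v = 6; constraint 5: z + y = 12, and every other listed constraint is also met.

Satisfiable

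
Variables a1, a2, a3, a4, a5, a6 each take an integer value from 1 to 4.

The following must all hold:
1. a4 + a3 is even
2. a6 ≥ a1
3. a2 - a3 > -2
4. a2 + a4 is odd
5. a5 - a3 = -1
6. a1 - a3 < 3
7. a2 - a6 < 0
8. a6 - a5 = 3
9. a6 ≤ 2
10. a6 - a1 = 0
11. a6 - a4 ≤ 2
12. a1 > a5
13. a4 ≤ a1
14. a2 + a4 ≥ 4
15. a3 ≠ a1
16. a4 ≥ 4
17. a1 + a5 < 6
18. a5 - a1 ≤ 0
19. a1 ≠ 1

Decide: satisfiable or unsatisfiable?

Unsatisfiable

From constraints 13 and 16: a1 ≥ a4 and a4 ≥ 4, so a1 ≥ 4. From constraints 2 and 9: a1 ≤ a6 and a6 ≤ 2, so a1 ≤ 2. But 2 < 4, so no value of a1 works.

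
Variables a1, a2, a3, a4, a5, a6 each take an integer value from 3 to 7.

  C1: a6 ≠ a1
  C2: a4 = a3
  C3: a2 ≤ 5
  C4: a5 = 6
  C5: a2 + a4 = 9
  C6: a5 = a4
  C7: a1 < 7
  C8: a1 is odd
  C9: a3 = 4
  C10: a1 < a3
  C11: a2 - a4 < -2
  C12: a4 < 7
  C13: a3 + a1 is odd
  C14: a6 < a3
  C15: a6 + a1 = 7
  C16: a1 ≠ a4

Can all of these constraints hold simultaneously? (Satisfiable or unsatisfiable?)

Unsatisfiable

Constraint 4 fixes a5 = 6 and constraint 9 fixes a3 = 4. Constraints 2 and 6 give a5 = a4 = a3, so a5 = a3. But 6 ≠ 4 — contradiction.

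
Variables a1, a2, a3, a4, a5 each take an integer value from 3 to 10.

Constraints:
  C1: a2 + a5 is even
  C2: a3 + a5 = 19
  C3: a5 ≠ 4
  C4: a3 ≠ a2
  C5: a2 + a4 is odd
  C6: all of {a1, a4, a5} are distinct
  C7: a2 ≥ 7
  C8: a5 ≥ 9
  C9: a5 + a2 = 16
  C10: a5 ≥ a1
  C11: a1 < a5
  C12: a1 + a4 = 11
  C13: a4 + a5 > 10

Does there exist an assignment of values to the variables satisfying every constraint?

Satisfiable

The assignment a1 = 7, a2 = 7, a3 = 10, a4 = 4, a5 = 9 works:
  constraint 2 holds since a3 + a5 = 19.
  constraint 9 holds since a5 + a2 = 16.
  constraint 12 holds since a1 + a4 = 11.
The rest check out directly.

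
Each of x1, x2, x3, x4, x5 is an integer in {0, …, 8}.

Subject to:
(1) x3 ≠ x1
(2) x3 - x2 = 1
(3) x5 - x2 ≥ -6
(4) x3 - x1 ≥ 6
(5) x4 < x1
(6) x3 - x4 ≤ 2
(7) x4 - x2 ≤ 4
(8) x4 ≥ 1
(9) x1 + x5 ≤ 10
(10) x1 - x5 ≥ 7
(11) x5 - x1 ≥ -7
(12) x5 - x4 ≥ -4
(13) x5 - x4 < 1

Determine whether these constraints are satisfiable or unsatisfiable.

Constraints 3, 4, 6, 7, and 10 give x1 − x5 ≥ 7, x5 − x2 ≥ -6, x2 − x4 ≥ -4, x4 − x3 ≥ -2, x3 − x1 ≥ 6.
Adding all 5 inequalities: the left sides telescope to 0, and the right sides sum to 7 + (-6) + (-4) + (-2) + 6 = 1. So 0 ≥ 1, which is false.

Unsatisfiable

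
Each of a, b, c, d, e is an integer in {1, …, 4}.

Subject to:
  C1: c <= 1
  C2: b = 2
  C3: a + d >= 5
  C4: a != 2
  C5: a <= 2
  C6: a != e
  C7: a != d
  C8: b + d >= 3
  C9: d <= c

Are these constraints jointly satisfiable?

From constraint 5: a ≤ 2. From constraints 1 and 9: d ≤ c ≤ 1. Hence a + d ≤ 3. But constraint 3 requires a + d ≥ 5, and 5 > 3. Contradiction.

Unsatisfiable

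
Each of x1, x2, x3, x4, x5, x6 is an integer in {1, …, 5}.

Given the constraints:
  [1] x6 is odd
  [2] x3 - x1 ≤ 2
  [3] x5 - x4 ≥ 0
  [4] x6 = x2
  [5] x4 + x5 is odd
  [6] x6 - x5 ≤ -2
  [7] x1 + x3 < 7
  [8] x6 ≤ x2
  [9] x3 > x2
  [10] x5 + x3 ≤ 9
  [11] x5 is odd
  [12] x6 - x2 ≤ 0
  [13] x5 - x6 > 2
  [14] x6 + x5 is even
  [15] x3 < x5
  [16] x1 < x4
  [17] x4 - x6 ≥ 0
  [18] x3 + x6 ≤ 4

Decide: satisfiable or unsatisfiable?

Satisfiable

The assignment x1 = 1, x2 = 1, x3 = 3, x4 = 2, x5 = 5, x6 = 1 works:
  constraint 2 holds since x3 - x1 = 2.
  constraint 3 holds since x5 - x4 = 3.
The rest check out directly.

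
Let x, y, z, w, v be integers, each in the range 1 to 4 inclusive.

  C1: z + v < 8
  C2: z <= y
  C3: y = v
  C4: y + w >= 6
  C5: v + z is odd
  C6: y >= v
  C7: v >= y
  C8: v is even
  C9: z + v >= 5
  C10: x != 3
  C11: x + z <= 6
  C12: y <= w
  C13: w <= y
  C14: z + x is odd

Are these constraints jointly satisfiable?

Satisfiable

Take x = 4, y = 4, z = 1, w = 4, v = 4. Then constraint 1: z + v = 5; constraint 4: y + w = 8; constraint 9: z + v = 5, and every other listed constraint is also met.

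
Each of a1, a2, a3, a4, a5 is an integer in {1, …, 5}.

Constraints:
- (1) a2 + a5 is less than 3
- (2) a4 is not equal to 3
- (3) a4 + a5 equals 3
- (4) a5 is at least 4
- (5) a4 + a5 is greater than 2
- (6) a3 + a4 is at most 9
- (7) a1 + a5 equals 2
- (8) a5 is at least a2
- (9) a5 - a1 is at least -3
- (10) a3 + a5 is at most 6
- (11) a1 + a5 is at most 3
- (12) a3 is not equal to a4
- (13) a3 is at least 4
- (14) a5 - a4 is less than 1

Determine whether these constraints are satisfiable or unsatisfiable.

From constraint 13: a3 ≥ 4. From constraint 4: a5 ≥ 4. Hence a3 + a5 ≥ 8. But constraint 10 requires a3 + a5 ≤ 6, and 6 < 8. Contradiction.

Unsatisfiable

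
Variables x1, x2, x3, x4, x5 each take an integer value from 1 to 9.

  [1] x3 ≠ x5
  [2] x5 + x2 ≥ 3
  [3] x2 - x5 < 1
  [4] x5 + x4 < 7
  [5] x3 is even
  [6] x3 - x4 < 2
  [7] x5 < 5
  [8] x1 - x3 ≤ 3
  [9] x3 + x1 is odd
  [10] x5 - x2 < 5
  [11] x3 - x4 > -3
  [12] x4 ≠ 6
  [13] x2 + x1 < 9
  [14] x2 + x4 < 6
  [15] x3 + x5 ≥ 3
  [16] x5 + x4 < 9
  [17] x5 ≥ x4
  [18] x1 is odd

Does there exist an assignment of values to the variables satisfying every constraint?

Satisfiable

One satisfying assignment is x1 = 5, x2 = 1, x3 = 2, x4 = 3, x5 = 3.
For the less obvious constraints — constraint 2: x5 + x2 = 4; constraint 3: x2 - x5 = -2; constraint 4: x5 + x4 = 6 — and the others hold by inspection.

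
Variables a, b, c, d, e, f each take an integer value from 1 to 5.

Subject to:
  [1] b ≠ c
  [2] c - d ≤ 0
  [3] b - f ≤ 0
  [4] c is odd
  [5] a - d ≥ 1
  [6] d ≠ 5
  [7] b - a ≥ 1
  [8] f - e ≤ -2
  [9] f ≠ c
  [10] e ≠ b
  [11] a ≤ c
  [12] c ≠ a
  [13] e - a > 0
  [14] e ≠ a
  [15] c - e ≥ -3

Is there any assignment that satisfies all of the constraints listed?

Unsatisfiable

Constraints 2, 3, 5, 7, 8, and 15 give e − f ≥ 2, f − b ≥ 0, b − a ≥ 1, a − d ≥ 1, d − c ≥ 0, c − e ≥ -3.
Adding all 6 inequalities: the left sides telescope to 0, and the right sides sum to 2 + 0 + 1 + 1 + 0 + (-3) = 1. So 0 ≥ 1, which is false.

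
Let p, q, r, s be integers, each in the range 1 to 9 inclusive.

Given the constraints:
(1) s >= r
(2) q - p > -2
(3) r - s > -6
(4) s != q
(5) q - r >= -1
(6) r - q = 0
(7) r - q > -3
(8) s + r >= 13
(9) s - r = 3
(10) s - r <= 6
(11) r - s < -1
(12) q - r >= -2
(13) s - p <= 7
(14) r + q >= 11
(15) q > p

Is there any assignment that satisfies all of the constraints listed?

Satisfiable

One satisfying assignment is p = 5, q = 6, r = 6, s = 9.
For the less obvious constraints — constraint 2: q - p = 1; constraint 3: r - s = -3; constraint 5: q - r = 0 — and the others hold by inspection.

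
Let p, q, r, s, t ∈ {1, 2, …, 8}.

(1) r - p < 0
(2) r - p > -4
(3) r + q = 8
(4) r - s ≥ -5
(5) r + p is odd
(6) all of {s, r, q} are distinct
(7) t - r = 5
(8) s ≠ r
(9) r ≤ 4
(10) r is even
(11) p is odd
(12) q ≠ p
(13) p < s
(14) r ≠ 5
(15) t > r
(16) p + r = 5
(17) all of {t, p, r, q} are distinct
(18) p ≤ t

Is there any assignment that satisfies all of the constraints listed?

Satisfiable

Take p = 3, q = 6, r = 2, s = 7, t = 7. Then constraint 1: r - p = -1; constraint 2: r - p = -1, and every other listed constraint is also met.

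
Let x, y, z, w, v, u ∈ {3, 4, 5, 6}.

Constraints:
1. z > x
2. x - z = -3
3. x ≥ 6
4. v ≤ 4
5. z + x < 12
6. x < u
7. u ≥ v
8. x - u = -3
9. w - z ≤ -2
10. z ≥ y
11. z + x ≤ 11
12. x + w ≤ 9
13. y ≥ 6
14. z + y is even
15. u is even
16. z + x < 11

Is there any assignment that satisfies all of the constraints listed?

From constraints 10 and 13: z ≥ y ≥ 6. From constraint 3: x ≥ 6. Hence z + x ≥ 12. But constraint 11 requires z + x ≤ 11, and 11 < 12. Contradiction.

Unsatisfiable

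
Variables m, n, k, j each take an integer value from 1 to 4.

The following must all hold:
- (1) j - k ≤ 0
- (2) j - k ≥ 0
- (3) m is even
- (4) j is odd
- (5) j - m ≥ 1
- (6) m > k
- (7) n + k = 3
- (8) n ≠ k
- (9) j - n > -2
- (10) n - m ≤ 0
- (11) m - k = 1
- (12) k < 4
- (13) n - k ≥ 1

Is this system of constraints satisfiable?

Constraints 1, 5, 10, and 13 give j − m ≥ 1, m − n ≥ 0, n − k ≥ 1, k − j ≥ 0.
Adding all 4 inequalities: the left sides telescope to 0, and the right sides sum to 1 + 0 + 1 + 0 = 2. So 0 ≥ 2, which is false.

Unsatisfiable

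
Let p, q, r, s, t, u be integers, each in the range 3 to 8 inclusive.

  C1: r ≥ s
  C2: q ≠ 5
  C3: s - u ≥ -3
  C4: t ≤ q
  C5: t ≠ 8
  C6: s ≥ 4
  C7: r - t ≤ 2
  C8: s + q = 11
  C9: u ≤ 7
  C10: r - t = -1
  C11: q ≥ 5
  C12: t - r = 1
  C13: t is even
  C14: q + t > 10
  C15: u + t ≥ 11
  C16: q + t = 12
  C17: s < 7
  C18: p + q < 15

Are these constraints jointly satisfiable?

One satisfying assignment is p = 6, q = 6, r = 5, s = 5, t = 6, u = 6.
For the less obvious constraints — constraint 3: s - u = -1; constraint 7: r - t = -1 — and the others hold by inspection.

Satisfiable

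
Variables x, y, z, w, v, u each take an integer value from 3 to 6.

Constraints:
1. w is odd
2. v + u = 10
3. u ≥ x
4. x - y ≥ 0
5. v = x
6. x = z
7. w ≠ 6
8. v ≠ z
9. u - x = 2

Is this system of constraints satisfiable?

Unsatisfiable

From constraints 5 and 6, v = x = z, so v = z. But constraint 8 says v ≠ z. Contradiction.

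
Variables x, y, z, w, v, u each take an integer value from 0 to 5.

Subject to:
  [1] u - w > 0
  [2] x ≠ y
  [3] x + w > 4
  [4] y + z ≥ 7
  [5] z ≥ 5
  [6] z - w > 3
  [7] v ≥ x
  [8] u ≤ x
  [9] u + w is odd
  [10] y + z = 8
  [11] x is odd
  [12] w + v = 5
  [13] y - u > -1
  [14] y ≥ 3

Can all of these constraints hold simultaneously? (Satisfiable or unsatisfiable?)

Satisfiable

Try x = 5, y = 3, z = 5, w = 0, v = 5, u = 3.
Check constraint 1: u - w = 3; constraint 3: x + w = 5; constraint 4: y + z = 8. The remaining constraints are straightforward to verify.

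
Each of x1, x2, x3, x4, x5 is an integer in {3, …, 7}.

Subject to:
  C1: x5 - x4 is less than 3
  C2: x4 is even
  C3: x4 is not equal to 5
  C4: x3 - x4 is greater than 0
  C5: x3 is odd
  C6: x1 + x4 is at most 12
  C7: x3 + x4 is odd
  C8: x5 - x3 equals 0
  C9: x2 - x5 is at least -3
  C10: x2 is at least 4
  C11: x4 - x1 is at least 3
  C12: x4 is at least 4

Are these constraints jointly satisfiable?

Take x1 = 3, x2 = 7, x3 = 7, x4 = 6, x5 = 7. Then constraint 1: x5 - x4 = 1; constraint 4: x3 - x4 = 1, and every other listed constraint is also met.

Satisfiable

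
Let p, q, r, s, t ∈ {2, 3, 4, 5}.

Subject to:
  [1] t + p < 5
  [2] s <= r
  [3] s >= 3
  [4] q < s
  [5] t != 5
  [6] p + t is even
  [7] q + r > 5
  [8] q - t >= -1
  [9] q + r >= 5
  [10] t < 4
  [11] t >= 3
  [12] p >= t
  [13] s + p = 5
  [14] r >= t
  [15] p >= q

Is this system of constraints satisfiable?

From constraint 3: s ≥ 3. From constraints 11 and 12: p ≥ t ≥ 3. Hence s + p ≥ 6. But constraint 13 requires s + p = 5, and 5 < 6. Contradiction.

Unsatisfiable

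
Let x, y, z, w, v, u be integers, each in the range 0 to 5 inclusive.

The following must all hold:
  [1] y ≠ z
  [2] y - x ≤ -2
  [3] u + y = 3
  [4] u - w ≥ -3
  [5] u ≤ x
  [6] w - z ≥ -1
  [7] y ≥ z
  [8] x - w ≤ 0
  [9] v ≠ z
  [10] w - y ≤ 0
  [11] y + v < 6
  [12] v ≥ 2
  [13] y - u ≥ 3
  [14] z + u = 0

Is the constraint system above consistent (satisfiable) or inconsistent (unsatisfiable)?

Constraints 2, 4, 8, and 13 give w − x ≥ 0, x − y ≥ 2, y − u ≥ 3, u − w ≥ -3.
Adding all 4 inequalities: the left sides telescope to 0, and the right sides sum to 0 + 2 + 3 + (-3) = 2. So 0 ≥ 2, which is false.

Unsatisfiable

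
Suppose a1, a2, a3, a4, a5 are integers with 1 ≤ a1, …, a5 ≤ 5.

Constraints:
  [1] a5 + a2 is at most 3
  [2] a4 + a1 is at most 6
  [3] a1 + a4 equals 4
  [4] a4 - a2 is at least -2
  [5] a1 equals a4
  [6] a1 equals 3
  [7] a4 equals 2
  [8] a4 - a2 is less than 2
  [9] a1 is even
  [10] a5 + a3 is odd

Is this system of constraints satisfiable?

Unsatisfiable

Constraint 6 fixes a1 = 3 and constraint 7 fixes a4 = 2, but constraint 5 requires a1 = a4. Since 3 ≠ 2, contradiction.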